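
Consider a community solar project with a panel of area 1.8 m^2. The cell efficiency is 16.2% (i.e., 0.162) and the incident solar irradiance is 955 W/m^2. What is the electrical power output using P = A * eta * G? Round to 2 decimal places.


Use the solar power formula P = A * eta * G.
Given: A = 1.8 m^2, eta = 0.162, G = 955 W/m^2
P = 1.8 * 0.162 * 955
P = 278.48 W

278.48


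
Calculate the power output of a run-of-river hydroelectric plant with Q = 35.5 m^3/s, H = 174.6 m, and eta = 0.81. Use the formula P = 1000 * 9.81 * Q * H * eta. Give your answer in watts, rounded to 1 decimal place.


Apply the hydropower formula P = rho * g * Q * H * eta
rho * g = 1000 * 9.81 = 9810.0
P = 9810.0 * 35.5 * 174.6 * 0.81
P = 49252311.6 W

49252311.6


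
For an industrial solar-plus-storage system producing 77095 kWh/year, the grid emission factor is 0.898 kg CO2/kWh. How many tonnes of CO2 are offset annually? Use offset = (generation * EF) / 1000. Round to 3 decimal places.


CO2 offset in kg = generation * emission_factor
CO2 offset = 77095 * 0.898 = 69231.31 kg
Convert to tonnes:
  CO2 offset = 69231.31 / 1000 = 69.231 tonnes

69.231


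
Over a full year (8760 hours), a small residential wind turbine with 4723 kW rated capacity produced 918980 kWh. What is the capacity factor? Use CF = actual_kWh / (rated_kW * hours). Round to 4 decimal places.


Capacity factor = actual output / maximum possible output
Maximum possible = rated * hours = 4723 * 8760 = 41373480 kWh
CF = 918980 / 41373480
CF = 0.0222

0.0222


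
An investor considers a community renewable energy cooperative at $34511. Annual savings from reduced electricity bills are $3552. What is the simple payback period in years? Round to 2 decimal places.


Simple payback period = initial cost / annual savings
Payback = 34511 / 3552
Payback = 9.72 years

9.72


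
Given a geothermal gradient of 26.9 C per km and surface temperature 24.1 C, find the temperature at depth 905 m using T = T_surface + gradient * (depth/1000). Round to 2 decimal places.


Convert depth to km: 905 / 1000 = 0.905 km
Temperature increase = gradient * depth_km = 26.9 * 0.905 = 24.34 C
Temperature at depth = T_surface + delta_T = 24.1 + 24.34
T = 48.44 C

48.44


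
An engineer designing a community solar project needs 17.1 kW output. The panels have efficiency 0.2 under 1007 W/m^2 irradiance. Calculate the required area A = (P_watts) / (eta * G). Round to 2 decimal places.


Convert target power to watts: P = 17.1 * 1000 = 17100.0 W
Compute denominator: eta * G = 0.2 * 1007 = 201.4
Required area A = P / (eta * G) = 17100.0 / 201.4
A = 84.91 m^2

84.91


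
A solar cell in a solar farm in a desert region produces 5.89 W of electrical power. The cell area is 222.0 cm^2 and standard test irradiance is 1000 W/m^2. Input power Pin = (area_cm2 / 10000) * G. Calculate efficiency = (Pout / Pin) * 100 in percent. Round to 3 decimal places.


First compute the input power:
  Pin = area_cm2 / 10000 * G = 222.0 / 10000 * 1000 = 22.2 W
Then compute efficiency:
  Efficiency = (Pout / Pin) * 100 = (5.89 / 22.2) * 100
  Efficiency = 26.532%

26.532


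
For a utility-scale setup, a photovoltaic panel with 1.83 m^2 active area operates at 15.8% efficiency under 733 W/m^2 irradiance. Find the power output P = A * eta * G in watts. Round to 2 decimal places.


Use the solar power formula P = A * eta * G.
Given: A = 1.83 m^2, eta = 0.158, G = 733 W/m^2
P = 1.83 * 0.158 * 733
P = 211.94 W

211.94


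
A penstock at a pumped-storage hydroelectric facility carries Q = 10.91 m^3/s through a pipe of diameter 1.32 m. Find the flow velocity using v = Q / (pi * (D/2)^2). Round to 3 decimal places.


Compute pipe cross-sectional area:
  A = pi * (D/2)^2 = pi * (1.32/2)^2 = 1.3685 m^2
Calculate velocity:
  v = Q / A = 10.91 / 1.3685
  v = 7.972 m/s

7.972


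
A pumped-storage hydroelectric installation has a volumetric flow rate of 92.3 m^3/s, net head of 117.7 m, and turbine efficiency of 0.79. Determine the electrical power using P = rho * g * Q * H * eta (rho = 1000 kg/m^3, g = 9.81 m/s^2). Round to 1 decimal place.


Apply the hydropower formula P = rho * g * Q * H * eta
rho * g = 1000 * 9.81 = 9810.0
P = 9810.0 * 92.3 * 117.7 * 0.79
P = 84192666.1 W

84192666.1


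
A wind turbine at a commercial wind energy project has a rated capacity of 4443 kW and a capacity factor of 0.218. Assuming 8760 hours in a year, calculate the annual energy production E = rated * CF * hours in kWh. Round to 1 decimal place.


Annual energy = rated_kW * capacity_factor * hours_per_year
Given: P_rated = 4443 kW, CF = 0.218, hours = 8760
E = 4443 * 0.218 * 8760
E = 8484708.2 kWh

8484708.2


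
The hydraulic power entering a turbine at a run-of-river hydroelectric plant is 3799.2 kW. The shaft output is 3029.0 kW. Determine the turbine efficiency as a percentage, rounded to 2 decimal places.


Turbine efficiency = (output power / input power) * 100
eta = (3029.0 / 3799.2) * 100
eta = 79.73%

79.73


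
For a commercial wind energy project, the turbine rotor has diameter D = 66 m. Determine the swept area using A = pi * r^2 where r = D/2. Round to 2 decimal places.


Compute the rotor radius:
  r = D / 2 = 66 / 2 = 33.0 m
Calculate swept area:
  A = pi * r^2 = pi * 33.0^2
  A = 3421.19 m^2

3421.19


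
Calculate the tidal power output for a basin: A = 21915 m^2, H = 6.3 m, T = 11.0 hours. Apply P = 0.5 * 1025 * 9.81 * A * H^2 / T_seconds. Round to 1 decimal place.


Convert period to seconds: T = 11.0 * 3600 = 39600.0 s
H^2 = 6.3^2 = 39.69
P = 0.5 * rho * g * A * H^2 / T
P = 0.5 * 1025 * 9.81 * 21915 * 39.69 / 39600.0
P = 110430.8 W

110430.8


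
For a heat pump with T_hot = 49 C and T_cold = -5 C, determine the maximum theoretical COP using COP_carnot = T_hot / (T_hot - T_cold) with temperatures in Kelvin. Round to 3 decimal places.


Convert to Kelvin:
  T_hot = 49 + 273.15 = 322.15 K
  T_cold = -5 + 273.15 = 268.15 K
Apply Carnot COP formula:
  COP = T_hot_K / (T_hot_K - T_cold_K) = 322.15 / 54.0
  COP = 5.966

5.966


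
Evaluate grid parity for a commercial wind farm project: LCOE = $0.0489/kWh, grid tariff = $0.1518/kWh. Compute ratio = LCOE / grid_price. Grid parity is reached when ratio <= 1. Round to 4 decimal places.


Compare LCOE to grid price:
  LCOE = $0.0489/kWh, Grid price = $0.1518/kWh
  Ratio = LCOE / grid_price = 0.0489 / 0.1518 = 0.3221
  Grid parity achieved (ratio <= 1)? yes

0.3221


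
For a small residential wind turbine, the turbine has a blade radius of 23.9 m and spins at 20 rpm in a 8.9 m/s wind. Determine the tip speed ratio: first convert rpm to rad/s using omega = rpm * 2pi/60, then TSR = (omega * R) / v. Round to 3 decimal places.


Convert rotational speed to rad/s:
  omega = 20 * 2 * pi / 60 = 2.0944 rad/s
Compute tip speed:
  v_tip = omega * R = 2.0944 * 23.9 = 50.056 m/s
Tip speed ratio:
  TSR = v_tip / v_wind = 50.056 / 8.9 = 5.624

5.624


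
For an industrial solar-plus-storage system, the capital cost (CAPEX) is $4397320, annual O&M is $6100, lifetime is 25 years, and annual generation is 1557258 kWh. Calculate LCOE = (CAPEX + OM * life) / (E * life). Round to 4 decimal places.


Total cost = CAPEX + OM * lifetime = 4397320 + 6100 * 25 = 4397320 + 152500 = 4549820
Total generation = annual * lifetime = 1557258 * 25 = 38931450 kWh
LCOE = 4549820 / 38931450
LCOE = 0.1169 $/kWh

0.1169


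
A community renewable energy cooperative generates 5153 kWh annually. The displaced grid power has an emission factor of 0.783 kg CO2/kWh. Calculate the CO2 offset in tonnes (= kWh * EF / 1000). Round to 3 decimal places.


CO2 offset in kg = generation * emission_factor
CO2 offset = 5153 * 0.783 = 4034.8 kg
Convert to tonnes:
  CO2 offset = 4034.8 / 1000 = 4.035 tonnes

4.035


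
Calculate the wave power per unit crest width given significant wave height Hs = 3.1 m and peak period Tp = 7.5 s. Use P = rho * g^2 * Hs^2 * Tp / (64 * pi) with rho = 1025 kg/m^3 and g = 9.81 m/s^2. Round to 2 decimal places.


Apply wave power formula:
  g^2 = 9.81^2 = 96.2361
  Hs^2 = 3.1^2 = 9.61
  Numerator = rho * g^2 * Hs^2 * Tp = 1025 * 96.2361 * 9.61 * 7.5 = 7109622.33
  Denominator = 64 * pi = 201.0619
  P = 7109622.33 / 201.0619 = 35360.36 W/m

35360.36


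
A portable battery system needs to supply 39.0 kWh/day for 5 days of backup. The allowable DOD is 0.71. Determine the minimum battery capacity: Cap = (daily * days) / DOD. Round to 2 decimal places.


Total energy needed = daily * days = 39.0 * 5 = 195.0 kWh
Account for depth of discharge:
  Cap = total_energy / DOD = 195.0 / 0.71
  Cap = 274.65 kWh

274.65


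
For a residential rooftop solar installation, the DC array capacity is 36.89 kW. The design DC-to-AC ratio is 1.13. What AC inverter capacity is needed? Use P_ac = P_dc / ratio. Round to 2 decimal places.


The inverter AC capacity is determined by the DC/AC ratio.
Given: P_dc = 36.89 kW, DC/AC ratio = 1.13
P_ac = P_dc / ratio = 36.89 / 1.13
P_ac = 32.65 kW

32.65


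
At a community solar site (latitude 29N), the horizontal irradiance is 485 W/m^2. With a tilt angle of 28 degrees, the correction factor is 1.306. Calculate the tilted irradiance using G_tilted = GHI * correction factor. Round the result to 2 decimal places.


Identify the given values:
  GHI = 485 W/m^2, tilt correction factor = 1.306
Apply the formula G_tilted = GHI * factor:
  G_tilted = 485 * 1.306
  G_tilted = 633.41 W/m^2

633.41


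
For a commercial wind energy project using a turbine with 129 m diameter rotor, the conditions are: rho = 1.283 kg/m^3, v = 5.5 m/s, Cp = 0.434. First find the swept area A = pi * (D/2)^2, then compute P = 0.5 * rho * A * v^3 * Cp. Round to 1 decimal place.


Step 1 -- Compute swept area:
  A = pi * (D/2)^2 = pi * (129/2)^2 = 13069.81 m^2
Step 2 -- Apply wind power equation:
  P = 0.5 * rho * A * v^3 * Cp
  v^3 = 5.5^3 = 166.375
  P = 0.5 * 1.283 * 13069.81 * 166.375 * 0.434
  P = 605401.9 W

605401.9


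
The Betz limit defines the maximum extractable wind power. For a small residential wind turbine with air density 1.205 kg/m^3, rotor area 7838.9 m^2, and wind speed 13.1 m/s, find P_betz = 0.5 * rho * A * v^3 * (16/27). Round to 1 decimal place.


The Betz coefficient Cp_max = 16/27 = 0.5926
v^3 = 13.1^3 = 2248.091
P_betz = 0.5 * rho * A * v^3 * Cp_max
P_betz = 0.5 * 1.205 * 7838.9 * 2248.091 * 0.5926
P_betz = 6291906.8 W

6291906.8


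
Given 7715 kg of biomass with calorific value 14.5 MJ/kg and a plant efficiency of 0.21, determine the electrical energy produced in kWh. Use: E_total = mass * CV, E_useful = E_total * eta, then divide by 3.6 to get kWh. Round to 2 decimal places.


Total energy = mass * CV = 7715 * 14.5 = 111867.5 MJ
Useful energy = total * eta = 111867.5 * 0.21 = 23492.18 MJ
Convert to kWh: 23492.18 / 3.6
Useful energy = 6525.60 kWh

6525.60


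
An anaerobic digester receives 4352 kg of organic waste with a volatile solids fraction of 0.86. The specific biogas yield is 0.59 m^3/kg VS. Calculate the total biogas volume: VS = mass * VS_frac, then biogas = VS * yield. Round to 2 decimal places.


Compute volatile solids:
  VS = mass * VS_fraction = 4352 * 0.86 = 3742.72 kg
Calculate biogas volume:
  Biogas = VS * specific_yield = 3742.72 * 0.59
  Biogas = 2208.20 m^3

2208.20


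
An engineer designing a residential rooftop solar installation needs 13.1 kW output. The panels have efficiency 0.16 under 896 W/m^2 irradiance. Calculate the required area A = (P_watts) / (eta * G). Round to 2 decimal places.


Convert target power to watts: P = 13.1 * 1000 = 13100.0 W
Compute denominator: eta * G = 0.16 * 896 = 143.36
Required area A = P / (eta * G) = 13100.0 / 143.36
A = 91.38 m^2

91.38


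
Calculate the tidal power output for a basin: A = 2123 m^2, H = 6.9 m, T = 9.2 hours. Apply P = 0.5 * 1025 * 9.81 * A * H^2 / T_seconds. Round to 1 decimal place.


Convert period to seconds: T = 9.2 * 3600 = 33120.0 s
H^2 = 6.9^2 = 47.61
P = 0.5 * rho * g * A * H^2 / T
P = 0.5 * 1025 * 9.81 * 2123 * 47.61 / 33120.0
P = 15343.4 W

15343.4


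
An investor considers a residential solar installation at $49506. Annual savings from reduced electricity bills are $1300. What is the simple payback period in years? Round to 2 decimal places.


Simple payback period = initial cost / annual savings
Payback = 49506 / 1300
Payback = 38.08 years

38.08


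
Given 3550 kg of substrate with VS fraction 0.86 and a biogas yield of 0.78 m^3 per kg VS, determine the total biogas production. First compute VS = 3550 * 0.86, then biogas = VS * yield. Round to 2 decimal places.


Compute volatile solids:
  VS = mass * VS_fraction = 3550 * 0.86 = 3053.0 kg
Calculate biogas volume:
  Biogas = VS * specific_yield = 3053.0 * 0.78
  Biogas = 2381.34 m^3

2381.34


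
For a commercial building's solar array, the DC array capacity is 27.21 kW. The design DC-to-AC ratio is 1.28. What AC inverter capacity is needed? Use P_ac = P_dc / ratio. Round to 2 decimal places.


The inverter AC capacity is determined by the DC/AC ratio.
Given: P_dc = 27.21 kW, DC/AC ratio = 1.28
P_ac = P_dc / ratio = 27.21 / 1.28
P_ac = 21.26 kW

21.26


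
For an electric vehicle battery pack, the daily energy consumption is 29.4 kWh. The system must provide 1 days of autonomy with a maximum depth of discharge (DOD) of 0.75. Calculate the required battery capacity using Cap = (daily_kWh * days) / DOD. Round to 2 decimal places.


Total energy needed = daily * days = 29.4 * 1 = 29.4 kWh
Account for depth of discharge:
  Cap = total_energy / DOD = 29.4 / 0.75
  Cap = 39.20 kWh

39.20


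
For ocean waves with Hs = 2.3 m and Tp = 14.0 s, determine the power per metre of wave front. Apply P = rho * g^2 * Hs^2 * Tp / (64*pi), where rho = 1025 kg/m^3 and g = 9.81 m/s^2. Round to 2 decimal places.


Apply wave power formula:
  g^2 = 9.81^2 = 96.2361
  Hs^2 = 2.3^2 = 5.29
  Numerator = rho * g^2 * Hs^2 * Tp = 1025 * 96.2361 * 5.29 * 14.0 = 7305426.71
  Denominator = 64 * pi = 201.0619
  P = 7305426.71 / 201.0619 = 36334.21 W/m

36334.21


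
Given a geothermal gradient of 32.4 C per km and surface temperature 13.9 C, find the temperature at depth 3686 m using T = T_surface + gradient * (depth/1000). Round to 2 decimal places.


Convert depth to km: 3686 / 1000 = 3.686 km
Temperature increase = gradient * depth_km = 32.4 * 3.686 = 119.43 C
Temperature at depth = T_surface + delta_T = 13.9 + 119.43
T = 133.33 C

133.33


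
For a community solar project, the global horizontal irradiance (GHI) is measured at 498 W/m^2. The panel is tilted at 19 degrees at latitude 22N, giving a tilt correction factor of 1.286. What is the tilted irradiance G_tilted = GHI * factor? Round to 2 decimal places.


Identify the given values:
  GHI = 498 W/m^2, tilt correction factor = 1.286
Apply the formula G_tilted = GHI * factor:
  G_tilted = 498 * 1.286
  G_tilted = 640.43 W/m^2

640.43


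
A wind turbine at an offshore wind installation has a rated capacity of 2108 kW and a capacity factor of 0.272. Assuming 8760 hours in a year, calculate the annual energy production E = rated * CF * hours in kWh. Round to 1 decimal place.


Annual energy = rated_kW * capacity_factor * hours_per_year
Given: P_rated = 2108 kW, CF = 0.272, hours = 8760
E = 2108 * 0.272 * 8760
E = 5022773.8 kWh

5022773.8


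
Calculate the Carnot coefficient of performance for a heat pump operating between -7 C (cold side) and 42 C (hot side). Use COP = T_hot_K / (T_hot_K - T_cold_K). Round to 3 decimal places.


Convert to Kelvin:
  T_hot = 42 + 273.15 = 315.15 K
  T_cold = -7 + 273.15 = 266.15 K
Apply Carnot COP formula:
  COP = T_hot_K / (T_hot_K - T_cold_K) = 315.15 / 49.0
  COP = 6.432

6.432


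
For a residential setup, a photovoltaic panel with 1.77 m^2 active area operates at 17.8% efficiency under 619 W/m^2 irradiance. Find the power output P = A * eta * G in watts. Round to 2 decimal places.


Use the solar power formula P = A * eta * G.
Given: A = 1.77 m^2, eta = 0.178, G = 619 W/m^2
P = 1.77 * 0.178 * 619
P = 195.02 W

195.02


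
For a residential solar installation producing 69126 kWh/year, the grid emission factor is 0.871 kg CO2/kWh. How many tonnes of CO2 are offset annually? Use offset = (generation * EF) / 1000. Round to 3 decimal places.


CO2 offset in kg = generation * emission_factor
CO2 offset = 69126 * 0.871 = 60208.75 kg
Convert to tonnes:
  CO2 offset = 60208.75 / 1000 = 60.209 tonnes

60.209


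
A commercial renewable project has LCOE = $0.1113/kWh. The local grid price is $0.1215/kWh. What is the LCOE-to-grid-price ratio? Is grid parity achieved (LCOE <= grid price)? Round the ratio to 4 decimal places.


Compare LCOE to grid price:
  LCOE = $0.1113/kWh, Grid price = $0.1215/kWh
  Ratio = LCOE / grid_price = 0.1113 / 0.1215 = 0.9160
  Grid parity achieved (ratio <= 1)? yes

0.9160


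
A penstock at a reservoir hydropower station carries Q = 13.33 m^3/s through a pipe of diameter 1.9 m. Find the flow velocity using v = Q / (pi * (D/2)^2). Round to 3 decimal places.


Compute pipe cross-sectional area:
  A = pi * (D/2)^2 = pi * (1.9/2)^2 = 2.8353 m^2
Calculate velocity:
  v = Q / A = 13.33 / 2.8353
  v = 4.701 m/s

4.701


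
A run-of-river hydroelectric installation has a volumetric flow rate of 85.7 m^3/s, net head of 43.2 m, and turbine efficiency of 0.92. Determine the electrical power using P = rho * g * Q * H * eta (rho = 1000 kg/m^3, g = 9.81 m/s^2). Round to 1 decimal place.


Apply the hydropower formula P = rho * g * Q * H * eta
rho * g = 1000 * 9.81 = 9810.0
P = 9810.0 * 85.7 * 43.2 * 0.92
P = 33413456.4 W

33413456.4


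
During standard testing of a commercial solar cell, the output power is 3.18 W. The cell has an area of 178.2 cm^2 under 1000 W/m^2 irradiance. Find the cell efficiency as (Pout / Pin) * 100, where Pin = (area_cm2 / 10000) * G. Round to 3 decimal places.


First compute the input power:
  Pin = area_cm2 / 10000 * G = 178.2 / 10000 * 1000 = 17.82 W
Then compute efficiency:
  Efficiency = (Pout / Pin) * 100 = (3.18 / 17.82) * 100
  Efficiency = 17.845%

17.845


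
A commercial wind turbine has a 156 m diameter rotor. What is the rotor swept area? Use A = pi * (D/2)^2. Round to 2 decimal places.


Compute the rotor radius:
  r = D / 2 = 156 / 2 = 78.0 m
Calculate swept area:
  A = pi * r^2 = pi * 78.0^2
  A = 19113.45 m^2

19113.45


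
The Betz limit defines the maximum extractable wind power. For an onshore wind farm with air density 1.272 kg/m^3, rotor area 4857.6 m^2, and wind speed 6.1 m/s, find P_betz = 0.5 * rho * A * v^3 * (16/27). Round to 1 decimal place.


The Betz coefficient Cp_max = 16/27 = 0.5926
v^3 = 6.1^3 = 226.981
P_betz = 0.5 * rho * A * v^3 * Cp_max
P_betz = 0.5 * 1.272 * 4857.6 * 226.981 * 0.5926
P_betz = 415551.2 W

415551.2


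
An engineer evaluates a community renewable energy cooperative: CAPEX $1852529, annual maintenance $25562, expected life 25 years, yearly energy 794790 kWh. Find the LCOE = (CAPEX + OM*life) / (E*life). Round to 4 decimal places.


Total cost = CAPEX + OM * lifetime = 1852529 + 25562 * 25 = 1852529 + 639050 = 2491579
Total generation = annual * lifetime = 794790 * 25 = 19869750 kWh
LCOE = 2491579 / 19869750
LCOE = 0.1254 $/kWh

0.1254


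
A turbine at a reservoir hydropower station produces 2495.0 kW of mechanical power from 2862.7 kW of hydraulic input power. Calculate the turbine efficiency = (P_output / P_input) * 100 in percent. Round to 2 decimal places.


Turbine efficiency = (output power / input power) * 100
eta = (2495.0 / 2862.7) * 100
eta = 87.16%

87.16


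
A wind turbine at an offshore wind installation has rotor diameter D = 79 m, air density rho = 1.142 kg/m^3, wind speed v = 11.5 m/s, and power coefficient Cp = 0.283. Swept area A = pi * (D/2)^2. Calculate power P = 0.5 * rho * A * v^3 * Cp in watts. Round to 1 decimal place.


Step 1 -- Compute swept area:
  A = pi * (D/2)^2 = pi * (79/2)^2 = 4901.67 m^2
Step 2 -- Apply wind power equation:
  P = 0.5 * rho * A * v^3 * Cp
  v^3 = 11.5^3 = 1520.875
  P = 0.5 * 1.142 * 4901.67 * 1520.875 * 0.283
  P = 1204647.9 W

1204647.9


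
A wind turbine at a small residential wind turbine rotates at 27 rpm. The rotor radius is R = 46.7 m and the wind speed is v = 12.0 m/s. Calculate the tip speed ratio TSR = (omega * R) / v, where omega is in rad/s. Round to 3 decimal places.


Convert rotational speed to rad/s:
  omega = 27 * 2 * pi / 60 = 2.8274 rad/s
Compute tip speed:
  v_tip = omega * R = 2.8274 * 46.7 = 132.041 m/s
Tip speed ratio:
  TSR = v_tip / v_wind = 132.041 / 12.0 = 11.003

11.003


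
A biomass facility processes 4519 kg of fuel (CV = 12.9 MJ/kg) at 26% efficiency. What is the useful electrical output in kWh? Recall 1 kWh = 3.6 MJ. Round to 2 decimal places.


Total energy = mass * CV = 4519 * 12.9 = 58295.1 MJ
Useful energy = total * eta = 58295.1 * 0.26 = 15156.73 MJ
Convert to kWh: 15156.73 / 3.6
Useful energy = 4210.20 kWh

4210.20


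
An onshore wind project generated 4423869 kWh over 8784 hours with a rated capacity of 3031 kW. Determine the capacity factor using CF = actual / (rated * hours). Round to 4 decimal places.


Capacity factor = actual output / maximum possible output
Maximum possible = rated * hours = 3031 * 8784 = 26624304 kWh
CF = 4423869 / 26624304
CF = 0.1662

0.1662


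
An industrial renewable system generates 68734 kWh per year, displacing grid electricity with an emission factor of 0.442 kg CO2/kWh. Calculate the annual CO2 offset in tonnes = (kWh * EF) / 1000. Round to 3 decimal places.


CO2 offset in kg = generation * emission_factor
CO2 offset = 68734 * 0.442 = 30380.43 kg
Convert to tonnes:
  CO2 offset = 30380.43 / 1000 = 30.380 tonnes

30.380


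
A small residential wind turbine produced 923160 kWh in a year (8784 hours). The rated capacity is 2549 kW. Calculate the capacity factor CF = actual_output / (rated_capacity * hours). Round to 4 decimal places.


Capacity factor = actual output / maximum possible output
Maximum possible = rated * hours = 2549 * 8784 = 22390416 kWh
CF = 923160 / 22390416
CF = 0.0412

0.0412


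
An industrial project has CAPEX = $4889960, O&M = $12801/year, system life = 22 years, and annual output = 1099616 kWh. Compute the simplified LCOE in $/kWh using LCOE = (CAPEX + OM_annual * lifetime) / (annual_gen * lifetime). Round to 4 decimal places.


Total cost = CAPEX + OM * lifetime = 4889960 + 12801 * 22 = 4889960 + 281622 = 5171582
Total generation = annual * lifetime = 1099616 * 22 = 24191552 kWh
LCOE = 5171582 / 24191552
LCOE = 0.2138 $/kWh

0.2138


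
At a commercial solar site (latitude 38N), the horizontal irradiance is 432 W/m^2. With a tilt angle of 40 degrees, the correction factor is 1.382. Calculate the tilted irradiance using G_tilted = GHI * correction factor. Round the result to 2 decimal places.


Identify the given values:
  GHI = 432 W/m^2, tilt correction factor = 1.382
Apply the formula G_tilted = GHI * factor:
  G_tilted = 432 * 1.382
  G_tilted = 597.02 W/m^2

597.02


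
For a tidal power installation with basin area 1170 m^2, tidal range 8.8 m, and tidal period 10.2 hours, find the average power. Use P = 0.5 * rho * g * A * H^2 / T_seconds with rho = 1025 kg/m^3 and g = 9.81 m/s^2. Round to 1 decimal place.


Convert period to seconds: T = 10.2 * 3600 = 36720.0 s
H^2 = 8.8^2 = 77.44
P = 0.5 * rho * g * A * H^2 / T
P = 0.5 * 1025 * 9.81 * 1170 * 77.44 / 36720.0
P = 12405.4 W

12405.4


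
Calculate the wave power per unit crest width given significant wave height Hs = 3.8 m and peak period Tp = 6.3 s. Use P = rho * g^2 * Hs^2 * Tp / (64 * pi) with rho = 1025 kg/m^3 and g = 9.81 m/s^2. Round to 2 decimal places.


Apply wave power formula:
  g^2 = 9.81^2 = 96.2361
  Hs^2 = 3.8^2 = 14.44
  Numerator = rho * g^2 * Hs^2 * Tp = 1025 * 96.2361 * 14.44 * 6.3 = 8973660.25
  Denominator = 64 * pi = 201.0619
  P = 8973660.25 / 201.0619 = 44631.32 W/m

44631.32


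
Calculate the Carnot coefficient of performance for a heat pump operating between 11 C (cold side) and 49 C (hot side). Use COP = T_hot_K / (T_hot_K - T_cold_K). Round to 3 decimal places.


Convert to Kelvin:
  T_hot = 49 + 273.15 = 322.15 K
  T_cold = 11 + 273.15 = 284.15 K
Apply Carnot COP formula:
  COP = T_hot_K / (T_hot_K - T_cold_K) = 322.15 / 38.0
  COP = 8.478

8.478


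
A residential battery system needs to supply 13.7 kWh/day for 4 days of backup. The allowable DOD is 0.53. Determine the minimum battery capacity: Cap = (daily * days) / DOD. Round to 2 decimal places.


Total energy needed = daily * days = 13.7 * 4 = 54.8 kWh
Account for depth of discharge:
  Cap = total_energy / DOD = 54.8 / 0.53
  Cap = 103.40 kWh

103.40


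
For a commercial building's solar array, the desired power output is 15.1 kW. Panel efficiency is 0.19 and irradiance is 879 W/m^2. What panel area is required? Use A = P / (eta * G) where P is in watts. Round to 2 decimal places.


Convert target power to watts: P = 15.1 * 1000 = 15100.0 W
Compute denominator: eta * G = 0.19 * 879 = 167.01
Required area A = P / (eta * G) = 15100.0 / 167.01
A = 90.41 m^2

90.41


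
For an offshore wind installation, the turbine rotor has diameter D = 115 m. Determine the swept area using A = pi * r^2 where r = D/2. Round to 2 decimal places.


Compute the rotor radius:
  r = D / 2 = 115 / 2 = 57.5 m
Calculate swept area:
  A = pi * r^2 = pi * 57.5^2
  A = 10386.89 m^2

10386.89


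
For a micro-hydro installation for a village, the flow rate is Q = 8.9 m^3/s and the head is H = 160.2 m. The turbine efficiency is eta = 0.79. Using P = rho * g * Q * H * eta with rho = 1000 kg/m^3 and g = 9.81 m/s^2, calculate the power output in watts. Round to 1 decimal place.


Apply the hydropower formula P = rho * g * Q * H * eta
rho * g = 1000 * 9.81 = 9810.0
P = 9810.0 * 8.9 * 160.2 * 0.79
P = 11049652.4 W

11049652.4


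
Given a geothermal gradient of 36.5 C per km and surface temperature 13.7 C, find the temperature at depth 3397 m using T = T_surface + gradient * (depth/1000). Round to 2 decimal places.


Convert depth to km: 3397 / 1000 = 3.397 km
Temperature increase = gradient * depth_km = 36.5 * 3.397 = 123.99 C
Temperature at depth = T_surface + delta_T = 13.7 + 123.99
T = 137.69 C

137.69


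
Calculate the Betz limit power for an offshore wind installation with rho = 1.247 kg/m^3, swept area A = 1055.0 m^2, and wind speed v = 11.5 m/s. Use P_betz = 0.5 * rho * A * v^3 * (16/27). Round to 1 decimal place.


The Betz coefficient Cp_max = 16/27 = 0.5926
v^3 = 11.5^3 = 1520.875
P_betz = 0.5 * rho * A * v^3 * Cp_max
P_betz = 0.5 * 1.247 * 1055.0 * 1520.875 * 0.5926
P_betz = 592841.6 W

592841.6


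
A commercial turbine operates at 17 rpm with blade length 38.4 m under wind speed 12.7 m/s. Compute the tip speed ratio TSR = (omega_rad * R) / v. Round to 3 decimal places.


Convert rotational speed to rad/s:
  omega = 17 * 2 * pi / 60 = 1.7802 rad/s
Compute tip speed:
  v_tip = omega * R = 1.7802 * 38.4 = 68.361 m/s
Tip speed ratio:
  TSR = v_tip / v_wind = 68.361 / 12.7 = 5.383

5.383


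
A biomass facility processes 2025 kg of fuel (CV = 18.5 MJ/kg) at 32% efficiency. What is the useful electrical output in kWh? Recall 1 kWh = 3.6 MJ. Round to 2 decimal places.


Total energy = mass * CV = 2025 * 18.5 = 37462.5 MJ
Useful energy = total * eta = 37462.5 * 0.32 = 11988.0 MJ
Convert to kWh: 11988.0 / 3.6
Useful energy = 3330.00 kWh

3330.00


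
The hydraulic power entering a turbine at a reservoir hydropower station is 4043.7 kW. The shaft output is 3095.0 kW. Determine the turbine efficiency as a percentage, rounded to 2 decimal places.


Turbine efficiency = (output power / input power) * 100
eta = (3095.0 / 4043.7) * 100
eta = 76.54%

76.54


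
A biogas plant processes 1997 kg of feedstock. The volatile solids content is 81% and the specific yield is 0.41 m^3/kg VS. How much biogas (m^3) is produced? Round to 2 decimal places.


Compute volatile solids:
  VS = mass * VS_fraction = 1997 * 0.81 = 1617.57 kg
Calculate biogas volume:
  Biogas = VS * specific_yield = 1617.57 * 0.41
  Biogas = 663.20 m^3

663.20


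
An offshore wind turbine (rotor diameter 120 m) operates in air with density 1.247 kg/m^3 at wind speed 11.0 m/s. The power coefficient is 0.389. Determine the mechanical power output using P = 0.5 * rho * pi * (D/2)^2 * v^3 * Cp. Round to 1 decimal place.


Step 1 -- Compute swept area:
  A = pi * (D/2)^2 = pi * (120/2)^2 = 11309.73 m^2
Step 2 -- Apply wind power equation:
  P = 0.5 * rho * A * v^3 * Cp
  v^3 = 11.0^3 = 1331.0
  P = 0.5 * 1.247 * 11309.73 * 1331.0 * 0.389
  P = 3651039.1 W

3651039.1


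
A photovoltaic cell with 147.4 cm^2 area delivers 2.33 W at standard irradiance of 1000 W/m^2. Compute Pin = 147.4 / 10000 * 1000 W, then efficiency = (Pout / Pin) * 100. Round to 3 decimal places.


First compute the input power:
  Pin = area_cm2 / 10000 * G = 147.4 / 10000 * 1000 = 14.74 W
Then compute efficiency:
  Efficiency = (Pout / Pin) * 100 = (2.33 / 14.74) * 100
  Efficiency = 15.807%

15.807


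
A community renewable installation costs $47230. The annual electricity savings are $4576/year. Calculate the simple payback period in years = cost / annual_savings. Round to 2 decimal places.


Simple payback period = initial cost / annual savings
Payback = 47230 / 4576
Payback = 10.32 years

10.32


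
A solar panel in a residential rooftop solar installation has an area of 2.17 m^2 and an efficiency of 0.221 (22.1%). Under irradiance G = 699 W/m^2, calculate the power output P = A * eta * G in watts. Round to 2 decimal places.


Use the solar power formula P = A * eta * G.
Given: A = 2.17 m^2, eta = 0.221, G = 699 W/m^2
P = 2.17 * 0.221 * 699
P = 335.22 W

335.22


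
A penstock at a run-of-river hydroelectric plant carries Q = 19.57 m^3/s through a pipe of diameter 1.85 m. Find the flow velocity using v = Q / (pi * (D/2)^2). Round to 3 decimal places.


Compute pipe cross-sectional area:
  A = pi * (D/2)^2 = pi * (1.85/2)^2 = 2.688 m^2
Calculate velocity:
  v = Q / A = 19.57 / 2.688
  v = 7.280 m/s

7.280


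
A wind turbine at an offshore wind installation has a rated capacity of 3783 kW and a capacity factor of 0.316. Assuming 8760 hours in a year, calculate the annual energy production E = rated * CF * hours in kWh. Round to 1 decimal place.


Annual energy = rated_kW * capacity_factor * hours_per_year
Given: P_rated = 3783 kW, CF = 0.316, hours = 8760
E = 3783 * 0.316 * 8760
E = 10471949.3 kWh

10471949.3


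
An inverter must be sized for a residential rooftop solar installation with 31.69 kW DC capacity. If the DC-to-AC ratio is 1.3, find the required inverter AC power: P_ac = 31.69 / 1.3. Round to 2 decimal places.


The inverter AC capacity is determined by the DC/AC ratio.
Given: P_dc = 31.69 kW, DC/AC ratio = 1.3
P_ac = P_dc / ratio = 31.69 / 1.3
P_ac = 24.38 kW

24.38


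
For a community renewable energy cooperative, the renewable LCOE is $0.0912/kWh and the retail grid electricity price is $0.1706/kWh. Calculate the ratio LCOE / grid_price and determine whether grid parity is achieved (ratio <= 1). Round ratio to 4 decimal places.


Compare LCOE to grid price:
  LCOE = $0.0912/kWh, Grid price = $0.1706/kWh
  Ratio = LCOE / grid_price = 0.0912 / 0.1706 = 0.5346
  Grid parity achieved (ratio <= 1)? yes

0.5346


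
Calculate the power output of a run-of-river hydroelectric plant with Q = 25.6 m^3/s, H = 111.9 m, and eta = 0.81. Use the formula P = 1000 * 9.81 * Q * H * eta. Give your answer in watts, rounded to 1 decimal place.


Apply the hydropower formula P = rho * g * Q * H * eta
rho * g = 1000 * 9.81 = 9810.0
P = 9810.0 * 25.6 * 111.9 * 0.81
P = 22762715.9 W

22762715.9


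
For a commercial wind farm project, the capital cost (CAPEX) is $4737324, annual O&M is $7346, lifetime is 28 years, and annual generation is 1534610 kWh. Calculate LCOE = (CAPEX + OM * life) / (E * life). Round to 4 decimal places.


Total cost = CAPEX + OM * lifetime = 4737324 + 7346 * 28 = 4737324 + 205688 = 4943012
Total generation = annual * lifetime = 1534610 * 28 = 42969080 kWh
LCOE = 4943012 / 42969080
LCOE = 0.1150 $/kWh

0.1150


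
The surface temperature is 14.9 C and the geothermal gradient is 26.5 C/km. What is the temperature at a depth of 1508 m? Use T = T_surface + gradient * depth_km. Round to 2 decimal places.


Convert depth to km: 1508 / 1000 = 1.508 km
Temperature increase = gradient * depth_km = 26.5 * 1.508 = 39.96 C
Temperature at depth = T_surface + delta_T = 14.9 + 39.96
T = 54.86 C

54.86


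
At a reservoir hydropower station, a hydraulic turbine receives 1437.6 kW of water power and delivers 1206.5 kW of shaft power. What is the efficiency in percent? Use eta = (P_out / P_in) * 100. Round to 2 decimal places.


Turbine efficiency = (output power / input power) * 100
eta = (1206.5 / 1437.6) * 100
eta = 83.92%

83.92


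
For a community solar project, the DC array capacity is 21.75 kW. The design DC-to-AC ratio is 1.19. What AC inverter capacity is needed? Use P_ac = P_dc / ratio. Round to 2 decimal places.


The inverter AC capacity is determined by the DC/AC ratio.
Given: P_dc = 21.75 kW, DC/AC ratio = 1.19
P_ac = P_dc / ratio = 21.75 / 1.19
P_ac = 18.28 kW

18.28


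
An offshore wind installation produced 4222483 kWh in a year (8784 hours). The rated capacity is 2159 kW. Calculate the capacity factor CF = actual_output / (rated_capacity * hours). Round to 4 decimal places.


Capacity factor = actual output / maximum possible output
Maximum possible = rated * hours = 2159 * 8784 = 18964656 kWh
CF = 4222483 / 18964656
CF = 0.2227

0.2227


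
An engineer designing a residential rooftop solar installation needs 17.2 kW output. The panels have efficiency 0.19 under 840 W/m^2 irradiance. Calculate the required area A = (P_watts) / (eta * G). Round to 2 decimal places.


Convert target power to watts: P = 17.2 * 1000 = 17200.0 W
Compute denominator: eta * G = 0.19 * 840 = 159.6
Required area A = P / (eta * G) = 17200.0 / 159.6
A = 107.77 m^2

107.77


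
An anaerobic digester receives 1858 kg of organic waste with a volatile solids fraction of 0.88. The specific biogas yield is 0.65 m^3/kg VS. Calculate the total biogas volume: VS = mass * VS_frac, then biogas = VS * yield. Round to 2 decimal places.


Compute volatile solids:
  VS = mass * VS_fraction = 1858 * 0.88 = 1635.04 kg
Calculate biogas volume:
  Biogas = VS * specific_yield = 1635.04 * 0.65
  Biogas = 1062.78 m^3

1062.78


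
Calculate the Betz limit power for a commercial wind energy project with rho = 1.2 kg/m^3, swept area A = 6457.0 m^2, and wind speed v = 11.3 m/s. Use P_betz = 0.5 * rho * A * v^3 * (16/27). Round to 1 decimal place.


The Betz coefficient Cp_max = 16/27 = 0.5926
v^3 = 11.3^3 = 1442.897
P_betz = 0.5 * rho * A * v^3 * Cp_max
P_betz = 0.5 * 1.2 * 6457.0 * 1442.897 * 0.5926
P_betz = 3312635.0 W

3312635.0


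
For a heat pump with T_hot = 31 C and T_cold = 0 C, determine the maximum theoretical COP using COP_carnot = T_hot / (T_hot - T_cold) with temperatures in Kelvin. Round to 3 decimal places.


Convert to Kelvin:
  T_hot = 31 + 273.15 = 304.15 K
  T_cold = 0 + 273.15 = 273.15 K
Apply Carnot COP formula:
  COP = T_hot_K / (T_hot_K - T_cold_K) = 304.15 / 31.0
  COP = 9.811

9.811


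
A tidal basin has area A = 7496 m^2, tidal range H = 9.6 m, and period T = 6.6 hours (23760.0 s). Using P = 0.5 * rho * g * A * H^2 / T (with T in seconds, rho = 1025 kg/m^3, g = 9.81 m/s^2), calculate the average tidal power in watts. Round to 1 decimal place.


Convert period to seconds: T = 6.6 * 3600 = 23760.0 s
H^2 = 9.6^2 = 92.16
P = 0.5 * rho * g * A * H^2 / T
P = 0.5 * 1025 * 9.81 * 7496 * 92.16 / 23760.0
P = 146180.2 W

146180.2


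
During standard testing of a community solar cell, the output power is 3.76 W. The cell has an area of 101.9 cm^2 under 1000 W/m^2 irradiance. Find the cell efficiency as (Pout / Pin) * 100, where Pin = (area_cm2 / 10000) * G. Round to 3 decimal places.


First compute the input power:
  Pin = area_cm2 / 10000 * G = 101.9 / 10000 * 1000 = 10.19 W
Then compute efficiency:
  Efficiency = (Pout / Pin) * 100 = (3.76 / 10.19) * 100
  Efficiency = 36.899%

36.899


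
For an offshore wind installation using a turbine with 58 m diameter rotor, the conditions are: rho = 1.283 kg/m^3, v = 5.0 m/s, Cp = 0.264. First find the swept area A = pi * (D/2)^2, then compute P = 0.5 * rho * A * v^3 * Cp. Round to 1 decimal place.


Step 1 -- Compute swept area:
  A = pi * (D/2)^2 = pi * (58/2)^2 = 2642.08 m^2
Step 2 -- Apply wind power equation:
  P = 0.5 * rho * A * v^3 * Cp
  v^3 = 5.0^3 = 125.0
  P = 0.5 * 1.283 * 2642.08 * 125.0 * 0.264
  P = 55931.5 W

55931.5


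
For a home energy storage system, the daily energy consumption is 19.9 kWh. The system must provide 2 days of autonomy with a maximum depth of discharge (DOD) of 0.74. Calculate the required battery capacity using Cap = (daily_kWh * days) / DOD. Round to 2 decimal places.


Total energy needed = daily * days = 19.9 * 2 = 39.8 kWh
Account for depth of discharge:
  Cap = total_energy / DOD = 39.8 / 0.74
  Cap = 53.78 kWh

53.78


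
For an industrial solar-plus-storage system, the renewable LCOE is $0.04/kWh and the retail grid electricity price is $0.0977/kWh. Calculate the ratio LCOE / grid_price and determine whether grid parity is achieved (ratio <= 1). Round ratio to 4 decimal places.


Compare LCOE to grid price:
  LCOE = $0.04/kWh, Grid price = $0.0977/kWh
  Ratio = LCOE / grid_price = 0.04 / 0.0977 = 0.4094
  Grid parity achieved (ratio <= 1)? yes

0.4094


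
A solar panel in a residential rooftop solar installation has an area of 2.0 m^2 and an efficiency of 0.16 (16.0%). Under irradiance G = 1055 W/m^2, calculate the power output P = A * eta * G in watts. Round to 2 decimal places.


Use the solar power formula P = A * eta * G.
Given: A = 2.0 m^2, eta = 0.16, G = 1055 W/m^2
P = 2.0 * 0.16 * 1055
P = 337.60 W

337.60


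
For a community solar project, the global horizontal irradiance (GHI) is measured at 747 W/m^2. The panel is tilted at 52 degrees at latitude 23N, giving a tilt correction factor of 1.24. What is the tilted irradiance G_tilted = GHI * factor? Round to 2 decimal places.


Identify the given values:
  GHI = 747 W/m^2, tilt correction factor = 1.24
Apply the formula G_tilted = GHI * factor:
  G_tilted = 747 * 1.24
  G_tilted = 926.28 W/m^2

926.28


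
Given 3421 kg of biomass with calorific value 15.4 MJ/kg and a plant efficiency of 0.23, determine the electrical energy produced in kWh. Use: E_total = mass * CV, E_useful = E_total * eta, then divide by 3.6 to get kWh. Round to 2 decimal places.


Total energy = mass * CV = 3421 * 15.4 = 52683.4 MJ
Useful energy = total * eta = 52683.4 * 0.23 = 12117.18 MJ
Convert to kWh: 12117.18 / 3.6
Useful energy = 3365.88 kWh

3365.88


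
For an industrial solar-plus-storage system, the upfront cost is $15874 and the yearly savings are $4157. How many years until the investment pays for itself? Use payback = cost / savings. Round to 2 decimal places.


Simple payback period = initial cost / annual savings
Payback = 15874 / 4157
Payback = 3.82 years

3.82


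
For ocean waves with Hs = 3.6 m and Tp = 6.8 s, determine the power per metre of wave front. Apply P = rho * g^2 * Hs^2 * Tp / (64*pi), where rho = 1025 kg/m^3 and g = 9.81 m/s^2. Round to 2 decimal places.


Apply wave power formula:
  g^2 = 9.81^2 = 96.2361
  Hs^2 = 3.6^2 = 12.96
  Numerator = rho * g^2 * Hs^2 * Tp = 1025 * 96.2361 * 12.96 * 6.8 = 8693122.4
  Denominator = 64 * pi = 201.0619
  P = 8693122.4 / 201.0619 = 43236.04 W/m

43236.04


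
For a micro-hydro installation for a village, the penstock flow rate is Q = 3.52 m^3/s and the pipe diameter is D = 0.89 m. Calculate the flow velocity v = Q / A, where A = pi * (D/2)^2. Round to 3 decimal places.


Compute pipe cross-sectional area:
  A = pi * (D/2)^2 = pi * (0.89/2)^2 = 0.6221 m^2
Calculate velocity:
  v = Q / A = 3.52 / 0.6221
  v = 5.658 m/s

5.658
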